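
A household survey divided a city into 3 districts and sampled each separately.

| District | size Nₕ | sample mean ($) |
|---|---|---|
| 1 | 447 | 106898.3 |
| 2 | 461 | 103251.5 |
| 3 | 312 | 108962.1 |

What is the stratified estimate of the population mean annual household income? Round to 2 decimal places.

106048.08

x̄_st = (Σ Nₕx̄ₕ) / (Σ Nₕ) = (447·106898.3 + 461·103251.5 + 312·108962.1) / 1220
= 129378656.8 / 1220 = 106048.0793... → 106048.08.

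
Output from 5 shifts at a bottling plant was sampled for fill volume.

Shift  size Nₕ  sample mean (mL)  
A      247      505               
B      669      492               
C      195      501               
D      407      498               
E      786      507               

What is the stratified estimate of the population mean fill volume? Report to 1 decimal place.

N = 2304; weights Wₕ = Nₕ/N = (0.1072, 0.2904, 0.0846, 0.1766, 0.3411).
x̄_st = Σ Wₕ·x̄ₕ = 0.1072·505 + 0.2904·492 + 0.0846·501 + 0.1766·498 + 0.3411·507 ≈ 500.332...
→ 500.3.

500.3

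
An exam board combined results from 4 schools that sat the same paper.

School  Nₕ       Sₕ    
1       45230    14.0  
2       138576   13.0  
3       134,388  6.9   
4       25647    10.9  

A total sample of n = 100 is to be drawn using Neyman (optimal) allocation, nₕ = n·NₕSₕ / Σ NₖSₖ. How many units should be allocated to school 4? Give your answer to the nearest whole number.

8

Σ NₕSₕ = 45230·14.0 + 138576·13.0 + 134388·6.9 + 25647·10.9 = 3641537.5.
Share for 4: 279552.3/3641537.5 = 0.07677.
n_4 = 100 × 0.07677 = 7.677... → 8.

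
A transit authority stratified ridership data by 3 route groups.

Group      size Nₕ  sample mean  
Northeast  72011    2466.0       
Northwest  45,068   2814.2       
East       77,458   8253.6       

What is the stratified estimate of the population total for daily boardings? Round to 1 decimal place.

943716840.4

Estimate total by summing Nₕ·x̄ₕ over strata.
72011·2466.0 + 45068·2814.2 + 77458·8253.6 = 177579126 + 126830365.6 + 639307348.8 = 943716840.4.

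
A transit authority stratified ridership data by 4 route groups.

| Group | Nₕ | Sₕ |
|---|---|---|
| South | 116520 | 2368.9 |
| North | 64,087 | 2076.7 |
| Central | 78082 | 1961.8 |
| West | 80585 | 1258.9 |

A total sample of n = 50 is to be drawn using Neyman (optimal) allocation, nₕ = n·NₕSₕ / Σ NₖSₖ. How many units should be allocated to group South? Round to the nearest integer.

21

Σ NₕSₕ = 116520·2368.9 + 64087·2076.7 + 78082·1961.8 + 80585·1258.9 = 663743425.
Share for South: 276024228/663743425 = 0.41586.
n_South = 50 × 0.41586 = 20.793... → 21.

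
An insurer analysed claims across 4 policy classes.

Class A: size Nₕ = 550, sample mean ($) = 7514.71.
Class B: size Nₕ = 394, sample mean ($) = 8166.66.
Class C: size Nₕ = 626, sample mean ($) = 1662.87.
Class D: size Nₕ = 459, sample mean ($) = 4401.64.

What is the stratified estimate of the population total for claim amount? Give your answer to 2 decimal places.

10412063.92

Estimate total by summing Nₕ·x̄ₕ over strata.
550·7514.71 + 394·8166.66 + 626·1662.87 + 459·4401.64 = 4133090.5 + 3217664.04 + 1040956.62 + 2020352.76 = 10412063.92.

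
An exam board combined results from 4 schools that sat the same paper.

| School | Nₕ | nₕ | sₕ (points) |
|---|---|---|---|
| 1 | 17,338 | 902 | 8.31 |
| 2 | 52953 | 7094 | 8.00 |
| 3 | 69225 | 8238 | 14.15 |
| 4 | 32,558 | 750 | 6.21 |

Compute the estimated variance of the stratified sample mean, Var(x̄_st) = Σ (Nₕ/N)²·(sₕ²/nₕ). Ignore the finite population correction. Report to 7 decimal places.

0.0074060

N = 172074. Term for each stratum: Wₕ²sₕ²/nₕ.
Var(x̄_st) = 0.0007772541 + 0.0008543571 + 0.0039335666 + 0.0018408011 = 0.0074059789 → 0.0074060.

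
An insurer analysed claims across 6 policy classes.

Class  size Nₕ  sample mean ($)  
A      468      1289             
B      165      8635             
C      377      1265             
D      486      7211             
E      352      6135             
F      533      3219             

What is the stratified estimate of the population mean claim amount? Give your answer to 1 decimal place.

4151.5

N = 468 + 165 + 377 + 486 + 352 + 533 = 2381.
The stratified mean weights each stratum mean by its population share Nₕ/N.
Σ Nₕx̄ₕ = 468·1289 + 165·8635 + 377·1265 + 486·7211 + 352·6135 + 533·3219 = 603252 + 1424775 + 476905 + 3504546 + 2159520 + 1715727 = 9884725.
Divide by N: 9884725 / 2381 = 4151.501... → 4151.5.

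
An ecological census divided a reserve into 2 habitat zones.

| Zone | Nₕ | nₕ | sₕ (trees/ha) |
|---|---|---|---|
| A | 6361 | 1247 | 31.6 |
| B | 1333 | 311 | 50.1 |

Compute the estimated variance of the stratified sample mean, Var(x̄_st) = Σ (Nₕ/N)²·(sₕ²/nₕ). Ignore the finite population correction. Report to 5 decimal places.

N = 7694; Wₕ = Nₕ/N.
zone A: (6361/7694)²·31.6²/1247 = 0.54733616
zone B: (1333/7694)²·50.1²/311 = 0.24225402
Sum = 0.78959018 → 0.78959.

0.78959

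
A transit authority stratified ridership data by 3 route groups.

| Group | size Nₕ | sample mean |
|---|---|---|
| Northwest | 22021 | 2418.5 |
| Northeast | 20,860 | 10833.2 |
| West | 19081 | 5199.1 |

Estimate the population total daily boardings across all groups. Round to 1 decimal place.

Population total = Σ Nₕ·x̄ₕ (each stratum's size times its mean).
22021·2418.5 + 20860·10833.2 + 19081·5199.1 = 53257788.5 + 225980552 + 99204027.1 = 378442367.6.

378442367.6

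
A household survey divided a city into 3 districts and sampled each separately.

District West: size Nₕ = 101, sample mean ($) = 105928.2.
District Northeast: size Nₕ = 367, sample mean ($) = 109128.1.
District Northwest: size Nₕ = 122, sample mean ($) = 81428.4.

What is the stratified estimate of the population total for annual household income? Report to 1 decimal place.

West: 101·105928.2 = 10698748.2
Northeast: 367·109128.1 = 40050012.7
Northwest: 122·81428.4 = 9934264.8
τ̂ = Σ Nₕx̄ₕ = 60683025.7.

60683025.7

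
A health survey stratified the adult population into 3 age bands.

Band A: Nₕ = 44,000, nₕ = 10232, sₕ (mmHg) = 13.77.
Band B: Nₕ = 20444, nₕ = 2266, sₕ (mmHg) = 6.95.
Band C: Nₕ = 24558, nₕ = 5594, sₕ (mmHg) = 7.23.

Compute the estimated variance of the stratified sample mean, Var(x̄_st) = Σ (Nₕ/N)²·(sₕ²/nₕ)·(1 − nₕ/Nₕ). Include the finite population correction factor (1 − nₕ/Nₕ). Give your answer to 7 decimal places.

0.0050253

N = 89002; Wₕ = Nₕ/N.
band A: (44000/89002)²·13.77²/10232·(1 − 10232/44000) = 0.0034758885
band B: (20444/89002)²·6.95²/2266·(1 − 2266/20444) = 0.0010000510
band C: (24558/89002)²·7.23²/5594·(1 − 5594/24558) = 0.0005493859
Sum = 0.0050253254 → 0.0050253.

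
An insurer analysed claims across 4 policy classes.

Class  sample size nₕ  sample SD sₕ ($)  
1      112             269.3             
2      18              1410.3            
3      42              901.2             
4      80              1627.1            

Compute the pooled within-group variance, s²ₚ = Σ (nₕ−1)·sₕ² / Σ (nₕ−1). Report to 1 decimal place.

1146409.7

Degrees of freedom: 111 + 17 + 41 + 79 = 248.
Σ(nₕ−1)sₕ² = 111·72522.49 + 17·1988946.09 + 41·812161.44 + 79·2647454.41 = 284309597.35.
s²ₚ = 284309597.35 / 248 = 1146409.667... → 1146409.7.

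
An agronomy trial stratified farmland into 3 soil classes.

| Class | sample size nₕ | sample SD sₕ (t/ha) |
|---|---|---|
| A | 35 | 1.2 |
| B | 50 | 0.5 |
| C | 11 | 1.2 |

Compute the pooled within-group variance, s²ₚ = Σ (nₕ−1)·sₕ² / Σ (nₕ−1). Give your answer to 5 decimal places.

0.81301

Degrees of freedom: 34 + 49 + 10 = 93.
Σ(nₕ−1)sₕ² = 34·1.44 + 49·0.25 + 10·1.44 = 75.61.
s²ₚ = 75.61 / 93 = 0.8130108... → 0.81301.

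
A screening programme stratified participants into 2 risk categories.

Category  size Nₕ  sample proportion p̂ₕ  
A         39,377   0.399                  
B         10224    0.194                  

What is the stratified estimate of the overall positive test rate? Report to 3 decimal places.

Wₕ = Nₕ/N with N = 49601: 0.7939, 0.2061.
p̂_st = 0.7939·0.399 + 0.2061·0.194 ≈ 0.35674... → 0.357.

0.357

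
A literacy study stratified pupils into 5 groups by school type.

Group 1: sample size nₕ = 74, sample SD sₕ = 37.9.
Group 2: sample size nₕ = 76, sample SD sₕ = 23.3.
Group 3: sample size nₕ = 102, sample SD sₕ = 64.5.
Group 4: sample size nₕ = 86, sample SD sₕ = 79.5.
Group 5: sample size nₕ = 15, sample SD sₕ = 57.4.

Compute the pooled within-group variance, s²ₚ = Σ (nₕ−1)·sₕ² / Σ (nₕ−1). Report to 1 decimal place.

3302.0

1: (74−1)·37.9² = 73·1436.41 = 104857.93
2: (76−1)·23.3² = 75·542.89 = 40716.75
3: (102−1)·64.5² = 101·4160.25 = 420185.25
4: (86−1)·79.5² = 85·6320.25 = 537221.25
5: (15−1)·57.4² = 14·3294.76 = 46126.64
Numerator = 1149107.82; denominator = Σ(nₕ−1) = 348.
s²ₚ = 1149107.82/348 = 3302.034... → 3302.0.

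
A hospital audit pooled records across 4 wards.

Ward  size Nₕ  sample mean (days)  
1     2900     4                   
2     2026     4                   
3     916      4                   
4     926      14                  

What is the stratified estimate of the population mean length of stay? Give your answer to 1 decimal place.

N = 6768; weights Wₕ = Nₕ/N = (0.4285, 0.2993, 0.1353, 0.1368).
x̄_st = Σ Wₕ·x̄ₕ = 0.4285·4 + 0.2993·4 + 0.1353·4 + 0.1368·14 ≈ 5.368...
→ 5.4.

5.4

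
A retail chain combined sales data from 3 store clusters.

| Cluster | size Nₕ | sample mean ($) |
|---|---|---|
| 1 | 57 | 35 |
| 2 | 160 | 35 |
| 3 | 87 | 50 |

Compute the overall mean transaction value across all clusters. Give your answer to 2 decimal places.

39.29

N = 304; weights Wₕ = Nₕ/N = (0.1875, 0.5263, 0.2862).
x̄_st = Σ Wₕ·x̄ₕ = 0.1875·35 + 0.5263·35 + 0.2862·50 ≈ 39.2928...
→ 39.29.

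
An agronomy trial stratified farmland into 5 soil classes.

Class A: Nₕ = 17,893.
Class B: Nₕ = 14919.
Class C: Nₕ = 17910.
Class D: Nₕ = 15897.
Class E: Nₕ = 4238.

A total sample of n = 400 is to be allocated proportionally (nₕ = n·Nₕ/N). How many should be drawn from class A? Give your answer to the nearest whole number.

Share of class A = 17893/70857 = 0.25252.
Allocate 400 × 0.25252 = 101.009... → 101.

101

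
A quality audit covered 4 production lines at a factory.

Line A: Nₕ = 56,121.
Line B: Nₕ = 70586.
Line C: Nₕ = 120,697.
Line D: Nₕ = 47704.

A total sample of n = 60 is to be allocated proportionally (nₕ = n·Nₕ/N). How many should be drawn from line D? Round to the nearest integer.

N = 56121 + 70586 + 120697 + 47704 = 295108.
n_D = 60·47704/295108 = 9.699... → 10.

10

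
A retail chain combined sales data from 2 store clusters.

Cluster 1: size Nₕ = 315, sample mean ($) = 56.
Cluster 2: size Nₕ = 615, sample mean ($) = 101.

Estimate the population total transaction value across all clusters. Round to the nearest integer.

79755

1: 315·56 = 17640
2: 615·101 = 62115
τ̂ = Σ Nₕx̄ₕ = 79755.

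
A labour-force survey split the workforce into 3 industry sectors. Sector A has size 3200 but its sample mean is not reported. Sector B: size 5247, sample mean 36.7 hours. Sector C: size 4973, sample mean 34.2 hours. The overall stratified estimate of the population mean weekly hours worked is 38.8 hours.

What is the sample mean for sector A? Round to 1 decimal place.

Σ Nₕx̄ₕ = N·μ, so 3200·x̄_A = 13420·38.8 − (5247·36.7 + 4973·34.2).
= 520696 − 362641.5 = 158054.5.
x̄_A = 158054.5 / 3200 = 49.392... → 49.4.

49.4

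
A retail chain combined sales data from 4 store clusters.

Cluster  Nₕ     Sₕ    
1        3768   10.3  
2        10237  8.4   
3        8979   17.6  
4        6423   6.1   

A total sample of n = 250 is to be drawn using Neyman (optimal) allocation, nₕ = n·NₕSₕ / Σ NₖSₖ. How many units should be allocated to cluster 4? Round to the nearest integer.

30

1: NₕSₕ = 3768·10.3 = 38810.4
2: NₕSₕ = 10237·8.4 = 85990.8
3: NₕSₕ = 8979·17.6 = 158030.4
4: NₕSₕ = 6423·6.1 = 39180.3
Σ NₕSₕ = 322011.9.
n_4 = 250·39180.3/322011.9 = 30.418... → 30.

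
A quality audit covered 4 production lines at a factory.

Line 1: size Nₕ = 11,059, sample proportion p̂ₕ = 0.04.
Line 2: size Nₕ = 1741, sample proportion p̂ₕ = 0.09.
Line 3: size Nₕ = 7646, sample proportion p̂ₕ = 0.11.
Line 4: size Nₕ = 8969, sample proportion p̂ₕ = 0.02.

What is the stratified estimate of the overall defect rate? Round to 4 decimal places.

Wₕ = Nₕ/N with N = 29415: 0.3760, 0.0592, 0.2599, 0.3049.
p̂_st = 0.3760·0.04 + 0.0592·0.09 + 0.2599·0.11 + 0.3049·0.02 ≈ 0.055057... → 0.0551.

0.0551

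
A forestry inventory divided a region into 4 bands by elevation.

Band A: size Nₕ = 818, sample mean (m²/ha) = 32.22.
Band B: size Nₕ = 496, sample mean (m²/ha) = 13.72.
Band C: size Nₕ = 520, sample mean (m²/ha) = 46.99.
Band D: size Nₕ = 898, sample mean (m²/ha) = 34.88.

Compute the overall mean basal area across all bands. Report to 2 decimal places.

x̄_st = (Σ Nₕx̄ₕ) / (Σ Nₕ) = (818·32.22 + 496·13.72 + 520·46.99 + 898·34.88) / 2732
= 88918.12 / 2732 = 32.5469... → 32.55.

32.55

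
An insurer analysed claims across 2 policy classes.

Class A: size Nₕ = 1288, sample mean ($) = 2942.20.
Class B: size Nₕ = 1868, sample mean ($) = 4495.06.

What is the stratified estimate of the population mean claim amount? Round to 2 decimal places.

3861.32

N = 3156; weights Wₕ = Nₕ/N = (0.4081, 0.5919).
x̄_st = Σ Wₕ·x̄ₕ = 0.4081·2942.20 + 0.5919·4495.06 ≈ 3861.3199...
→ 3861.32.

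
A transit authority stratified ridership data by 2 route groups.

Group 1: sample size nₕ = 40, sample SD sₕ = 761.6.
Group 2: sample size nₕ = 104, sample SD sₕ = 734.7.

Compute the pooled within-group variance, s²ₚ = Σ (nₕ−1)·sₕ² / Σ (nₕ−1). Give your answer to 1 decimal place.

1: (40−1)·761.6² = 39·580034.56 = 22621347.84
2: (104−1)·734.7² = 103·539784.09 = 55597761.27
Numerator = 78219109.11; denominator = Σ(nₕ−1) = 142.
s²ₚ = 78219109.11/142 = 550838.797... → 550838.8.

550838.8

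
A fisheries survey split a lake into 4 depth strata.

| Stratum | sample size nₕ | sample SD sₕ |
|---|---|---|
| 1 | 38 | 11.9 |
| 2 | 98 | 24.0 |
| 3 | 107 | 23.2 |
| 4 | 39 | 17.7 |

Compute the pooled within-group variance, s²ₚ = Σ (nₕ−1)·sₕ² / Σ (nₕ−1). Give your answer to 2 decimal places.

467.88

1: (38−1)·11.9² = 37·141.61 = 5239.57
2: (98−1)·24.0² = 97·576 = 55872
3: (107−1)·23.2² = 106·538.24 = 57053.44
4: (39−1)·17.7² = 38·313.29 = 11905.02
Numerator = 130070.03; denominator = Σ(nₕ−1) = 278.
s²ₚ = 130070.03/278 = 467.8778... → 467.88.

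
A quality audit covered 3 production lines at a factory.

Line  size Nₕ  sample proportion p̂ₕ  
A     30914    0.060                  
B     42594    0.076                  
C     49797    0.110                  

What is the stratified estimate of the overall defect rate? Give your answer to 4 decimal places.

Wₕ = Nₕ/N with N = 123305: 0.2507, 0.3454, 0.4039.
p̂_st = 0.2507·0.060 + 0.3454·0.076 + 0.4039·0.110 ≈ 0.085720... → 0.0857.

0.0857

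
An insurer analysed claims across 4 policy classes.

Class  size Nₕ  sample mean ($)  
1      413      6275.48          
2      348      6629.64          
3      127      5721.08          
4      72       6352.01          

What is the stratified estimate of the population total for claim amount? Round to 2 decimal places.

1: 413·6275.48 = 2591773.24
2: 348·6629.64 = 2307114.72
3: 127·5721.08 = 726577.16
4: 72·6352.01 = 457344.72
τ̂ = Σ Nₕx̄ₕ = 6082809.84.

6082809.84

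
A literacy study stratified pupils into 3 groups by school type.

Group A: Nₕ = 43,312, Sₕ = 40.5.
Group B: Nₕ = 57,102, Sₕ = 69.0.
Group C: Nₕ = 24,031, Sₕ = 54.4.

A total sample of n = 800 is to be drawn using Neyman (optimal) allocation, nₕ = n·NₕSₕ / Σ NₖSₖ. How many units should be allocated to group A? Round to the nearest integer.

A: NₕSₕ = 43312·40.5 = 1754136
B: NₕSₕ = 57102·69.0 = 3940038
C: NₕSₕ = 24031·54.4 = 1307286.4
Σ NₕSₕ = 7001460.4.
n_A = 800·1754136/7001460.4 = 200.431... → 200.

200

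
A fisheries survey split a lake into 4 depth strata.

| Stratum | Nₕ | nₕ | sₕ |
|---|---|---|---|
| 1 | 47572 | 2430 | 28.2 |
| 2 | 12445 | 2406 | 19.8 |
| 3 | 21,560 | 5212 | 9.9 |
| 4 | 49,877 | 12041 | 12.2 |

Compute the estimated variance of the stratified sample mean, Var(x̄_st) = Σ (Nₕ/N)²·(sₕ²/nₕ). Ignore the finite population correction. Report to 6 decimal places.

0.046605

N = 131454; Wₕ = Nₕ/N.
stratum 1: (47572/131454)²·28.2²/2430 = 0.042859505
stratum 2: (12445/131454)²·19.8²/2406 = 0.001460417
stratum 3: (21560/131454)²·9.9²/5212 = 0.000505843
stratum 4: (49877/131454)²·12.2²/12041 = 0.001779550
Sum = 0.046605315 → 0.046605.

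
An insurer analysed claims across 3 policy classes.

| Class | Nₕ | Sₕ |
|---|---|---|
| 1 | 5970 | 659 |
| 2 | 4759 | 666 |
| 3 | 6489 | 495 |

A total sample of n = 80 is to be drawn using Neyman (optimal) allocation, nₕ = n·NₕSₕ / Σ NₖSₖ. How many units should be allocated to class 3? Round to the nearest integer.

25

Σ NₕSₕ = 5970·659 + 4759·666 + 6489·495 = 10315779.
Share for 3: 3212055/10315779 = 0.31137.
n_3 = 80 × 0.31137 = 24.910... → 25.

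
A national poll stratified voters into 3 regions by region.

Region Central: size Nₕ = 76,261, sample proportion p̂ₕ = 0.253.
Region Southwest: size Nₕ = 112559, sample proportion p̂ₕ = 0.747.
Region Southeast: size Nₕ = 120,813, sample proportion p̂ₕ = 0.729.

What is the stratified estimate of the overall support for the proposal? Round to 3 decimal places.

0.618

N = 76261 + 112559 + 120813 = 309633.
Overall proportion = Σ (Nₕ/N)·p̂ₕ.
Σ Nₕp̂ₕ = 19294.033 + 84081.573 + 88072.677 = 191448.283.
191448.283 / 309633 = 0.61831... → 0.618.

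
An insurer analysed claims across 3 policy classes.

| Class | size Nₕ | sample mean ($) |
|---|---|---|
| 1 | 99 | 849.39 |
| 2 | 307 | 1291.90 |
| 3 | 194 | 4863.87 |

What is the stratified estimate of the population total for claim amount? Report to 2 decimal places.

Estimate total by summing Nₕ·x̄ₕ over strata.
99·849.39 + 307·1291.90 + 194·4863.87 = 84089.61 + 396613.3 + 943590.78 = 1424293.69.

1424293.69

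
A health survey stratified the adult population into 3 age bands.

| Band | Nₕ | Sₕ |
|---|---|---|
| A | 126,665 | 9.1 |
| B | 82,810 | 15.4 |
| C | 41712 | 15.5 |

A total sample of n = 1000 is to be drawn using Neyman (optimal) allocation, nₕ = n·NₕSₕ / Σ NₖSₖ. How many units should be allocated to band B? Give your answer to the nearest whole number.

415

Σ NₕSₕ = 126665·9.1 + 82810·15.4 + 41712·15.5 = 3074461.5.
Share for B: 1275274/3074461.5 = 0.41480.
n_B = 1000 × 0.41480 = 414.796... → 415.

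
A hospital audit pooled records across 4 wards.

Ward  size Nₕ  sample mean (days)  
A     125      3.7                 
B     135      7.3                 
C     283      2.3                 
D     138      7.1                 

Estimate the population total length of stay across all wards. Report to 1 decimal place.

3078.7

A: 125·3.7 = 462.5
B: 135·7.3 = 985.5
C: 283·2.3 = 650.9
D: 138·7.1 = 979.8
τ̂ = Σ Nₕx̄ₕ = 3078.7.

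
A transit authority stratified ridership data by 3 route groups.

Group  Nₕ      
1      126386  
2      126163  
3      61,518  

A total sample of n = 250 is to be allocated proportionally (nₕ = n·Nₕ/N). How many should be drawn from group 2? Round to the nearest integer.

100

N = 126386 + 126163 + 61518 = 314067.
n_2 = 250·126163/314067 = 100.427... → 100.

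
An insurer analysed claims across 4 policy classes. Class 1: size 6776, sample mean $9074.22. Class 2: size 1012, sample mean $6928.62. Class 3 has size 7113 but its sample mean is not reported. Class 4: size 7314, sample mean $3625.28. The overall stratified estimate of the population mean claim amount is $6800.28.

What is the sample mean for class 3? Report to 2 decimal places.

Σ Nₕx̄ₕ = N·μ, so 7113·x̄_3 = 22215·6800.28 − (6776·9074.22 + 1012·6928.62 + 7314·3625.28).
= 151068220.2 − 95013976.08 = 56054244.12.
x̄_3 = 56054244.12 / 7113 = 7880.5348... → 7880.53.

7880.53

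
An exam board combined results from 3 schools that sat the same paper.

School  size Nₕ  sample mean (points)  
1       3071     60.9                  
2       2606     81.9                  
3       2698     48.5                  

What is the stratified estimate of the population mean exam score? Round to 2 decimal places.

x̄_st = (Σ Nₕx̄ₕ) / (Σ Nₕ) = (3071·60.9 + 2606·81.9 + 2698·48.5) / 8375
= 531308.3 / 8375 = 63.4398... → 63.44.

63.44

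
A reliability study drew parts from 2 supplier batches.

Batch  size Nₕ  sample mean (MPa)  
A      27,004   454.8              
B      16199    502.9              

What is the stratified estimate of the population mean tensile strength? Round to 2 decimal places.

472.84

N = 27004 + 16199 = 43203.
Overall mean = Σ (Nₕ/N)·x̄ₕ — weight by population share, not a simple average.
Σ Nₕx̄ₕ = 27004·454.8 + 16199·502.9 = 12281419.2 + 8146477.1 = 20427896.3.
Divide by N: 20427896.3 / 43203 = 472.8351... → 472.84.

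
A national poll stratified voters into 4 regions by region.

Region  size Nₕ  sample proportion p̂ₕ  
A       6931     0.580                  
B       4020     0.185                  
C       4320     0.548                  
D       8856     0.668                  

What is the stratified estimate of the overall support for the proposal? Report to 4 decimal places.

N = 6931 + 4020 + 4320 + 8856 = 24127.
Overall proportion = Σ (Nₕ/N)·p̂ₕ.
Σ Nₕp̂ₕ = 4019.98 + 743.7 + 2367.36 + 5915.808 = 13046.848.
13046.848 / 24127 = 0.540757... → 0.5408.

0.5408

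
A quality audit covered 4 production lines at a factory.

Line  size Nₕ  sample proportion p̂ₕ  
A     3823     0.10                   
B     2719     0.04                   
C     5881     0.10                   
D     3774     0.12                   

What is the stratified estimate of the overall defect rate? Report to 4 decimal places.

N = 3823 + 2719 + 5881 + 3774 = 16197.
Overall proportion = Σ (Nₕ/N)·p̂ₕ.
Σ Nₕp̂ₕ = 382.3 + 108.76 + 588.1 + 452.88 = 1532.04.
1532.04 / 16197 = 0.094588... → 0.0946.

0.0946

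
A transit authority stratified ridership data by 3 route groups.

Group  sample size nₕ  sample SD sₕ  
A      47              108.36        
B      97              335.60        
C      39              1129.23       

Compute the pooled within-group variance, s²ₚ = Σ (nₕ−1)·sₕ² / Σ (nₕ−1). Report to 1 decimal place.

332269.2

Degrees of freedom: 46 + 96 + 38 = 180.
Σ(nₕ−1)sₕ² = 46·11741.8896 + 96·112627.36 + 38·1275160.3929 = 59808448.4118.
s²ₚ = 59808448.4118 / 180 = 332269.158... → 332269.2.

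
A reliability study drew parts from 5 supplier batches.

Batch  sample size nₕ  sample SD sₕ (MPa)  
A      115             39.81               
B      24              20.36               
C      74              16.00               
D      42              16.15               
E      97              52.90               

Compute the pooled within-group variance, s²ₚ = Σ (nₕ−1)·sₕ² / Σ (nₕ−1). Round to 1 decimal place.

A: (115−1)·39.81² = 114·1584.8361 = 180671.3154
B: (24−1)·20.36² = 23·414.5296 = 9534.1808
C: (74−1)·16.00² = 73·256 = 18688
D: (42−1)·16.15² = 41·260.8225 = 10693.7225
E: (97−1)·52.90² = 96·2798.41 = 268647.36
Numerator = 488234.5787; denominator = Σ(nₕ−1) = 347.
s²ₚ = 488234.5787/347 = 1407.016... → 1407.0.

1407.0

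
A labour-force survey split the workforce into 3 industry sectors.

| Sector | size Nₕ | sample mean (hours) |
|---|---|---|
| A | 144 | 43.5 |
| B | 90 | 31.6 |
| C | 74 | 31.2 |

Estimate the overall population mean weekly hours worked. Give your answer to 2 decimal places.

N = 308; weights Wₕ = Nₕ/N = (0.4675, 0.2922, 0.2403).
x̄_st = Σ Wₕ·x̄ₕ = 0.4675·43.5 + 0.2922·31.6 + 0.2403·31.2 ≈ 37.0675...
→ 37.07.

37.07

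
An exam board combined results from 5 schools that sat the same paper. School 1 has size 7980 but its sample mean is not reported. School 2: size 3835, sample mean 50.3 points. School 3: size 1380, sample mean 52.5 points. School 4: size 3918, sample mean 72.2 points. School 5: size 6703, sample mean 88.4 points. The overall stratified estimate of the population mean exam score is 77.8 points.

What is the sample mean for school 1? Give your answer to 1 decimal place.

Σ Nₕx̄ₕ = N·μ, so 7980·x̄_1 = 23816·77.8 − (3835·50.3 + 1380·52.5 + 3918·72.2 + 6703·88.4).
= 1852884.8 − 1140775.3 = 712109.5.
x̄_1 = 712109.5 / 7980 = 89.237... → 89.2.

89.2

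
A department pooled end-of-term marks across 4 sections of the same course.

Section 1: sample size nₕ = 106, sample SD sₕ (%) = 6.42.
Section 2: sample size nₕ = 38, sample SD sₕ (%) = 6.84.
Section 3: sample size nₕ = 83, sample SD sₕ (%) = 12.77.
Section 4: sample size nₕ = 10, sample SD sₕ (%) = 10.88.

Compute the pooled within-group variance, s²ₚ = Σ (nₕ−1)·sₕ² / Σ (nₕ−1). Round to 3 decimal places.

87.966

Degrees of freedom: 105 + 37 + 82 + 9 = 233.
Σ(nₕ−1)sₕ² = 105·41.2164 + 37·46.7856 + 82·163.0729 + 9·118.3744 = 20496.1366.
s²ₚ = 20496.1366 / 233 = 87.96625... → 87.966.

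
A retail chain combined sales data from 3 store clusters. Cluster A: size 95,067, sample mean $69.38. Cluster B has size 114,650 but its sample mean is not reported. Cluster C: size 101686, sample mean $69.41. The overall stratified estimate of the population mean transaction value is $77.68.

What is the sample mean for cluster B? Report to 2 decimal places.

91.90

N = 95067 + 114650 + 101686 = 311403.
Overall total = μ·N = 77.68·311403 = 24189785.04.
Subtract the known strata: 95067·69.38 + 101686·69.41 = 13653773.72.
Remaining total for cluster B: 24189785.04 − 13653773.72 = 10536011.32.
Divide by its size: 10536011.32 / 114650 = 91.8972... → 91.90.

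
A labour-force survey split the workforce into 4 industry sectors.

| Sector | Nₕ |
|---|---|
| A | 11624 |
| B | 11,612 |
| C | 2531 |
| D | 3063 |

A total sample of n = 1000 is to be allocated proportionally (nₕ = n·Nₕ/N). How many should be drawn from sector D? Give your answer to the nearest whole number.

106

N = 11624 + 11612 + 2531 + 3063 = 28830.
n_D = 1000·3063/28830 = 106.243... → 106.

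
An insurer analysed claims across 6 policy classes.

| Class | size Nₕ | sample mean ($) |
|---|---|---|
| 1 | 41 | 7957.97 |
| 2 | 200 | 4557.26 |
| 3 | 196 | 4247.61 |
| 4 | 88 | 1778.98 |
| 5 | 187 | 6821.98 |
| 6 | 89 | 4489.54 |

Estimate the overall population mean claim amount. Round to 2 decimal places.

4871.52

x̄_st = (Σ Nₕx̄ₕ) / (Σ Nₕ) = (41·7957.97 + 200·4557.26 + 196·4247.61 + 88·1778.98 + 187·6821.98 + 89·4489.54) / 801
= 3902089.89 / 801 = 4871.5230... → 4871.52.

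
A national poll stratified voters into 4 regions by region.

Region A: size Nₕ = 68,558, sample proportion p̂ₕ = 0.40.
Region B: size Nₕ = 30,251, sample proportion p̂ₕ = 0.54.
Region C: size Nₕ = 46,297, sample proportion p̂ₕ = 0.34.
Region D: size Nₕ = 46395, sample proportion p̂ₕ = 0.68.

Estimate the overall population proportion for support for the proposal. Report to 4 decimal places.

0.4754

Wₕ = Nₕ/N with N = 191501: 0.3580, 0.1580, 0.2418, 0.2423.
p̂_st = 0.3580·0.40 + 0.1580·0.54 + 0.2418·0.34 + 0.2423·0.68 ≈ 0.475446... → 0.4754.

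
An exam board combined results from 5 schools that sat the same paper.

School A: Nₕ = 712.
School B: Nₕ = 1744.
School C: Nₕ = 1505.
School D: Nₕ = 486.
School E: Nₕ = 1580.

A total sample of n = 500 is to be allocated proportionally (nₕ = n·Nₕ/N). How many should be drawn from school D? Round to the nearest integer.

Share of school D = 486/6027 = 0.08064.
Allocate 500 × 0.08064 = 40.319... → 40.

40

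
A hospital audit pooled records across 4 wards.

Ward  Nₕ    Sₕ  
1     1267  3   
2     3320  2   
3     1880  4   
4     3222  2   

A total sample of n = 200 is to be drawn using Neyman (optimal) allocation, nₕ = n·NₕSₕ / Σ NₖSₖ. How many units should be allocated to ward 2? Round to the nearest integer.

1: NₕSₕ = 1267·3 = 3801
2: NₕSₕ = 3320·2 = 6640
3: NₕSₕ = 1880·4 = 7520
4: NₕSₕ = 3222·2 = 6444
Σ NₕSₕ = 24405.
n_2 = 200·6640/24405 = 54.415... → 54.

54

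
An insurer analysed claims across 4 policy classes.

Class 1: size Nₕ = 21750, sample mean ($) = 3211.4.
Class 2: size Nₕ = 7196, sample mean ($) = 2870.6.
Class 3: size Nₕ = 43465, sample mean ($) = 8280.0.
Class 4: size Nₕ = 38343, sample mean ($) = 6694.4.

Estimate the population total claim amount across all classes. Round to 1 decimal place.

707078366.8

1: 21750·3211.4 = 69847950
2: 7196·2870.6 = 20656837.6
3: 43465·8280.0 = 359890200
4: 38343·6694.4 = 256683379.2
τ̂ = Σ Nₕx̄ₕ = 707078366.8.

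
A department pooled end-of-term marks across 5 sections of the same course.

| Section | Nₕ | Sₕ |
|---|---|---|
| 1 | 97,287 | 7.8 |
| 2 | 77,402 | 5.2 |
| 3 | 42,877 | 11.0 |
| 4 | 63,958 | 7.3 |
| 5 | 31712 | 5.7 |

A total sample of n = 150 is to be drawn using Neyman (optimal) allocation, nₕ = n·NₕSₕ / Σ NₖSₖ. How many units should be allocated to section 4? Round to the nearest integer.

1: NₕSₕ = 97287·7.8 = 758838.6
2: NₕSₕ = 77402·5.2 = 402490.4
3: NₕSₕ = 42877·11.0 = 471647
4: NₕSₕ = 63958·7.3 = 466893.4
5: NₕSₕ = 31712·5.7 = 180758.4
Σ NₕSₕ = 2280627.8.
n_4 = 150·466893.4/2280627.8 = 30.708... → 31.

31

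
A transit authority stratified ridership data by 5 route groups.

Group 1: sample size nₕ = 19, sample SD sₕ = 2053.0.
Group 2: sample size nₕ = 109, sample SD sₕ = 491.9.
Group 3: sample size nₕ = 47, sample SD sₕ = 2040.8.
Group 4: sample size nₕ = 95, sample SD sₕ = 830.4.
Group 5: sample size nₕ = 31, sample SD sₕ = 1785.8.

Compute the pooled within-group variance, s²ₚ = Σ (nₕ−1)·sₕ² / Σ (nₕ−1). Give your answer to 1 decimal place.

1: (19−1)·2053.0² = 18·4214809 = 75866562
2: (109−1)·491.9² = 108·241965.61 = 26132285.88
3: (47−1)·2040.8² = 46·4164864.64 = 191583773.44
4: (95−1)·830.4² = 94·689564.16 = 64819031.04
5: (31−1)·1785.8² = 30·3189081.64 = 95672449.2
Numerator = 454074101.56; denominator = Σ(nₕ−1) = 296.
s²ₚ = 454074101.56/296 = 1534034.127... → 1534034.1.

1534034.1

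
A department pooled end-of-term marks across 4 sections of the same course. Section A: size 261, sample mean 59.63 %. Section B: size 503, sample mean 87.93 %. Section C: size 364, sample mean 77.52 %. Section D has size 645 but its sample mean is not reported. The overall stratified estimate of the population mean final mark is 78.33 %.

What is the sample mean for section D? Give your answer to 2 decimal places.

N = 261 + 503 + 364 + 645 = 1773.
Overall total = μ·N = 78.33·1773 = 138879.09.
Subtract the known strata: 261·59.63 + 503·87.93 + 364·77.52 = 88009.5.
Remaining total for section D: 138879.09 − 88009.5 = 50869.59.
Divide by its size: 50869.59 / 645 = 78.8676... → 78.87.

78.87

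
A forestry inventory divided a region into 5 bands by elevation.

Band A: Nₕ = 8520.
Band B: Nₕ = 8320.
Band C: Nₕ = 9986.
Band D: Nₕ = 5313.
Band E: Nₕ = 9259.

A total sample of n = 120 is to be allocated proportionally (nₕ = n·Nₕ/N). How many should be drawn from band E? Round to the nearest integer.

N = 8520 + 8320 + 9986 + 5313 + 9259 = 41398.
n_E = 120·9259/41398 = 26.839... → 27.

27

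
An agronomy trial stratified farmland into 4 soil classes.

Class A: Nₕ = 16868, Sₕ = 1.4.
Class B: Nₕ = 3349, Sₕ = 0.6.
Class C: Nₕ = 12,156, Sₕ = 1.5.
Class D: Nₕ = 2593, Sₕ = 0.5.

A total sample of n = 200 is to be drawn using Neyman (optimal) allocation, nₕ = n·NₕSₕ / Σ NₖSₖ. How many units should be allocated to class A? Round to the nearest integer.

A: NₕSₕ = 16868·1.4 = 23615.2
B: NₕSₕ = 3349·0.6 = 2009.4
C: NₕSₕ = 12156·1.5 = 18234
D: NₕSₕ = 2593·0.5 = 1296.5
Σ NₕSₕ = 45155.1.
n_A = 200·23615.2/45155.1 = 104.596... → 105.

105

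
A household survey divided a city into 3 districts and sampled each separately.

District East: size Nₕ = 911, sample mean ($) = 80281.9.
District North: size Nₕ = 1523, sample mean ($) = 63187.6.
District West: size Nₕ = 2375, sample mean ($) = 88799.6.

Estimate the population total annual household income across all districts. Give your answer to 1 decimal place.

380270575.7

East: 911·80281.9 = 73136810.9
North: 1523·63187.6 = 96234714.8
West: 2375·88799.6 = 210899050
τ̂ = Σ Nₕx̄ₕ = 380270575.7.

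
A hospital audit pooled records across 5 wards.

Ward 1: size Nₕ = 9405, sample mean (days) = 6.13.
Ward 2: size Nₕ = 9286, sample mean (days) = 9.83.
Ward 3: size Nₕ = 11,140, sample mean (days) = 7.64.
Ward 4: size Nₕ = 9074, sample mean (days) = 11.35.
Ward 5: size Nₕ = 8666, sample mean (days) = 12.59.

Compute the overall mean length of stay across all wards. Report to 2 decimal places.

N = 47571; weights Wₕ = Nₕ/N = (0.1977, 0.1952, 0.2342, 0.1907, 0.1822).
x̄_st = Σ Wₕ·x̄ₕ = 0.1977·6.13 + 0.1952·9.83 + 0.2342·7.64 + 0.1907·11.35 + 0.1822·12.59 ≈ 9.3784...
→ 9.38.

9.38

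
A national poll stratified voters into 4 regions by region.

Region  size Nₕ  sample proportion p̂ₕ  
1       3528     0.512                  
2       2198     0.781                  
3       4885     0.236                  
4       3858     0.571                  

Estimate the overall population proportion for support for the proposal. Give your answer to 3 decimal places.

0.475

Wₕ = Nₕ/N with N = 14469: 0.2438, 0.1519, 0.3376, 0.2666.
p̂_st = 0.2438·0.512 + 0.1519·0.781 + 0.3376·0.236 + 0.2666·0.571 ≈ 0.47541... → 0.475.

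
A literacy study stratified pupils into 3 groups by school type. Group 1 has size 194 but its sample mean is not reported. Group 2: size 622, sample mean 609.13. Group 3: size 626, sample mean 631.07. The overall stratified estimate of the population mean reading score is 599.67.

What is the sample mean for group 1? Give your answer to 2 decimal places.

468.02

Σ Nₕx̄ₕ = N·μ, so 194·x̄_1 = 1442·599.67 − (622·609.13 + 626·631.07).
= 864724.14 − 773928.68 = 90795.46.
x̄_1 = 90795.46 / 194 = 468.0178... → 468.02.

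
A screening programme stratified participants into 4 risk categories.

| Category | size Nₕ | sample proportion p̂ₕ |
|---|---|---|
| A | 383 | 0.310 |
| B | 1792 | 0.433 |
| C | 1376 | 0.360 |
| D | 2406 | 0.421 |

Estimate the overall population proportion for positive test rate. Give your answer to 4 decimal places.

0.4034

N = 383 + 1792 + 1376 + 2406 = 5957.
Overall proportion = Σ (Nₕ/N)·p̂ₕ.
Σ Nₕp̂ₕ = 118.73 + 775.936 + 495.36 + 1012.926 = 2402.952.
2402.952 / 5957 = 0.403383... → 0.4034.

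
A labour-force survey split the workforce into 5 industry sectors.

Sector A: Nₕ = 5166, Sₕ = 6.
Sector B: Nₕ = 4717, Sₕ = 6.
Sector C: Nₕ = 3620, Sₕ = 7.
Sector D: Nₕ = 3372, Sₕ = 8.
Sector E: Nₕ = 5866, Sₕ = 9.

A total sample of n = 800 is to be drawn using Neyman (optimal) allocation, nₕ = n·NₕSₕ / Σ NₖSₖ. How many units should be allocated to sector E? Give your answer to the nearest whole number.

A: NₕSₕ = 5166·6 = 30996
B: NₕSₕ = 4717·6 = 28302
C: NₕSₕ = 3620·7 = 25340
D: NₕSₕ = 3372·8 = 26976
E: NₕSₕ = 5866·9 = 52794
Σ NₕSₕ = 164408.
n_E = 800·52794/164408 = 256.893... → 257.

257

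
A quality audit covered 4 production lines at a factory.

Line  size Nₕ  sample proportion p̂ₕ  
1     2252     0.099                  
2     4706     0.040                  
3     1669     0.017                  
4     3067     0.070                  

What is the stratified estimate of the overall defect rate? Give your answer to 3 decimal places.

0.056

N = 2252 + 4706 + 1669 + 3067 = 11694.
Overall proportion = Σ (Nₕ/N)·p̂ₕ.
Σ Nₕp̂ₕ = 222.948 + 188.24 + 28.373 + 214.69 = 654.251.
654.251 / 11694 = 0.05595... → 0.056.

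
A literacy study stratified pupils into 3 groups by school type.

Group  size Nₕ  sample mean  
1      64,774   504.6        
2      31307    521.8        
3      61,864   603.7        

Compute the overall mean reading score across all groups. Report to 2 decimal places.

N = 157945; weights Wₕ = Nₕ/N = (0.4101, 0.1982, 0.3917).
x̄_st = Σ Wₕ·x̄ₕ = 0.4101·504.6 + 0.1982·521.8 + 0.3917·603.7 ≈ 546.8248...
→ 546.82.

546.82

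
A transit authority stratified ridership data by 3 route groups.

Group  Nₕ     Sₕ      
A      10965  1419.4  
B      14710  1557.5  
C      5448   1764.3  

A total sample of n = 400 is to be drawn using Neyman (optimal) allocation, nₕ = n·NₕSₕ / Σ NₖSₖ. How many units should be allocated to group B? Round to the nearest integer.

191

A: NₕSₕ = 10965·1419.4 = 15563721
B: NₕSₕ = 14710·1557.5 = 22910825
C: NₕSₕ = 5448·1764.3 = 9611906.4
Σ NₕSₕ = 48086452.4.
n_B = 400·22910825/48086452.4 = 190.580... → 191.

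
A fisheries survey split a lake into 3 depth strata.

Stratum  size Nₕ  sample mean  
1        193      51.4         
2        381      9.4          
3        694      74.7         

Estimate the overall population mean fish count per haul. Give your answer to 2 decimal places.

N = 193 + 381 + 694 = 1268.
Weight each subgroup mean by Nₕ/N and sum.
Σ Nₕx̄ₕ = 193·51.4 + 381·9.4 + 694·74.7 = 9920.2 + 3581.4 + 51841.8 = 65343.4.
Divide by N: 65343.4 / 1268 = 51.5326... → 51.53.

51.53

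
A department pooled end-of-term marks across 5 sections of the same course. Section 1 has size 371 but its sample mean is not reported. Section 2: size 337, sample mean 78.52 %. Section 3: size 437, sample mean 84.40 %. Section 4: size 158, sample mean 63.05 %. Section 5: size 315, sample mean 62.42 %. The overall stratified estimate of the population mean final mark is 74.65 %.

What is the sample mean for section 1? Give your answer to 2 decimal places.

N = 371 + 337 + 437 + 158 + 315 = 1618.
Overall total = μ·N = 74.65·1618 = 120783.7.
Subtract the known strata: 337·78.52 + 437·84.40 + 158·63.05 + 315·62.42 = 92968.24.
Remaining total for section 1: 120783.7 − 92968.24 = 27815.46.
Divide by its size: 27815.46 / 371 = 74.9743... → 74.97.

74.97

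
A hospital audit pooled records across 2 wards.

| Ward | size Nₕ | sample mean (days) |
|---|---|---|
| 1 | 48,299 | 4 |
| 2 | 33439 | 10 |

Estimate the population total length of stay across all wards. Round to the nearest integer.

Estimate total by summing Nₕ·x̄ₕ over strata.
48299·4 + 33439·10 = 193196 + 334390 = 527586.

527586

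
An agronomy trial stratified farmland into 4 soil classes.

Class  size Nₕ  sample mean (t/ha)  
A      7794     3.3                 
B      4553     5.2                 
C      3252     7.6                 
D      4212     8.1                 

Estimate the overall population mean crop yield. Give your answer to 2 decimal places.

N = 7794 + 4553 + 3252 + 4212 = 19811.
Weight each subgroup mean by Nₕ/N and sum.
Σ Nₕx̄ₕ = 7794·3.3 + 4553·5.2 + 3252·7.6 + 4212·8.1 = 25720.2 + 23675.6 + 24715.2 + 34117.2 = 108228.2.
Divide by N: 108228.2 / 19811 = 5.4630... → 5.46.

5.46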